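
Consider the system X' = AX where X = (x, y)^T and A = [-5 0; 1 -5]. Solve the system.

x(t) = -C_2e^(-5t), y(t) = -C_1e^(-5t) - C_2te^(-5t) - 2C_2e^(-5t)

Coefficient matrix A = [[-5, 0], [1, -5]].
Characteristic polynomial det(A - λI) = λ^2 + 10λ + 25 = 0.
Single eigenvalue λ = -5 with algebraic multiplicity 2.
Eigenvector v = (0,-1); generalized eigenvector w with (A-λI)w=v is (-1,-2).
General solution: e^(-5t)[C_1·v + C_2·(t·v + w)].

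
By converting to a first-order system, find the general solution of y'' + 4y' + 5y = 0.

y(t) = c_1e^(-2t)cos(t) + c_2e^(-2t)sin(t)

Let x_1 = y, x_2 = y'. Then x_1' = x_2 and x_2' = -5x_1 - 4x_2.
A = [[0,1],[-5,-4]]; det(A-λI) = λ^2 + 4λ + 5.
Eigenvalues λ = -2 ± i.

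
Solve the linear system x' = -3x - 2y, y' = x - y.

Coefficient matrix A = [[-3, -2], [1, -1]].
Characteristic polynomial det(A - λI) = λ^2 + 4λ + 5 = 0.
Eigenvalues λ = -2 ± i (complex conjugate pair).
For λ=-2+i: an eigenvector is (-1,0) - i(1,-1) = (-1 - i, 0 + i).
A real fundamental pair from Re and Im of e^((-2+i)t)v: X_1 = e^(-2t)(cos(t)·(-1,0) + sin(t)·(1,-1)), X_2 = e^(-2t)(sin(t)·(-1,0) - cos(t)·(1,-1)).
General solution: C_1X_1 + C_2X_2.

x(t) = C_1e^(-2t)sin(t) - C_1e^(-2t)cos(t) - C_2e^(-2t)sin(t) - C_2e^(-2t)cos(t), y(t) = -C_1e^(-2t)sin(t) + C_2e^(-2t)cos(t)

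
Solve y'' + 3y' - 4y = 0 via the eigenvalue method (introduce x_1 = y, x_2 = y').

y(t) = C_1e^(-4t) + C_2e^(t)

Let x_1 = y, x_2 = y'. Then x_1' = x_2 and x_2' = 4x_1 - 3x_2.
A = [[0,1],[4,-3]]; det(A-λI) = λ^2 + 3λ - 4.
Eigenvalues λ = -4, 1 with eigenvectors (1,-4), (1,1).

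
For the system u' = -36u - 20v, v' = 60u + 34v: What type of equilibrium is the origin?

saddle

A = [[-36,-20],[60,34]]; det(A-λI) = λ^2 + 2λ - 24.
λ = -6, 4: opposite signs.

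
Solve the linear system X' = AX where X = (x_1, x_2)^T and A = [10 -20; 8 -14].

x_1(t) = K_1e^(-2t)sin(4t) + 2K_1e^(-2t)cos(4t) + 2K_2e^(-2t)sin(4t) - K_2e^(-2t)cos(4t), x_2(t) = K_1e^(-2t)sin(4t) + K_1e^(-2t)cos(4t) + K_2e^(-2t)sin(4t) - K_2e^(-2t)cos(4t)

Coefficient matrix A = [[10, -20], [8, -14]].
Characteristic polynomial det(A - λI) = λ^2 + 4λ + 20 = 0.
Eigenvalues λ = -2 ± 4i (complex conjugate pair).
For λ=-2+4i: an eigenvector is (2,1) - i(1,1) = (2 - i, 1 - i).
A real fundamental pair from Re and Im of e^((-2+4i)t)v: X_1 = e^(-2t)(cos(4t)·(2,1) + sin(4t)·(1,1)), X_2 = e^(-2t)(sin(4t)·(2,1) - cos(4t)·(1,1)).
General solution: K_1X_1 + K_2X_2.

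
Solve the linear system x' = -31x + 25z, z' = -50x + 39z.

x(t) = -c_1e^(4t)sin(5t) - 2c_1e^(4t)cos(5t) - 2c_2e^(4t)sin(5t) + c_2e^(4t)cos(5t), z(t) = -c_1e^(4t)sin(5t) - 3c_1e^(4t)cos(5t) - 3c_2e^(4t)sin(5t) + c_2e^(4t)cos(5t)

Coefficient matrix A = [[-31, 25], [-50, 39]].
Characteristic polynomial det(A - λI) = λ^2 - 8λ + 41 = 0.
Eigenvalues λ = 4 ± 5i (complex conjugate pair).
For λ=4+5i: an eigenvector is (-2,-3) - i(-1,-1) = (-2 + i, -3 + i).
A real fundamental pair from Re and Im of e^((4+5i)t)v: X_1 = e^(4t)(cos(5t)·(-2,-3) + sin(5t)·(-1,-1)), X_2 = e^(4t)(sin(5t)·(-2,-3) - cos(5t)·(-1,-1)).
General solution: c_1X_1 + c_2X_2.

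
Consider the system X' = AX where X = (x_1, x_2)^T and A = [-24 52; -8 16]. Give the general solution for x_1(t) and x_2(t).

Coefficient matrix A = [[-24, 52], [-8, 16]].
Characteristic polynomial det(A - λI) = λ^2 + 8λ + 32 = 0.
Eigenvalues λ = -4 ± 4i (complex conjugate pair).
For λ=-4+4i: an eigenvector is (3,1) - i(-2,-1) = (3 + 2i, 1 + i).
A real fundamental pair from Re and Im of e^((-4+4i)t)v: X_1 = e^(-4t)(cos(4t)·(3,1) + sin(4t)·(-2,-1)), X_2 = e^(-4t)(sin(4t)·(3,1) - cos(4t)·(-2,-1)).
General solution: c_1X_1 + c_2X_2.

x_1(t) = -2c_1e^(-4t)sin(4t) + 3c_1e^(-4t)cos(4t) + 3c_2e^(-4t)sin(4t) + 2c_2e^(-4t)cos(4t), x_2(t) = -c_1e^(-4t)sin(4t) + c_1e^(-4t)cos(4t) + c_2e^(-4t)sin(4t) + c_2e^(-4t)cos(4t)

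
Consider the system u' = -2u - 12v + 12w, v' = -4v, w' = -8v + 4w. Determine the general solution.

u(t) = c_1e^(-2t) + 2c_3e^(4t), v(t) = c_2e^(-4t), w(t) = c_2e^(-4t) + c_3e^(4t)

Coefficient matrix A = [[-2, -12, 12], [0, -4, 0], [0, -8, 4]].
det(A - λI) = 0 gives eigenvalues λ = -2, -4, 4.
For λ=-2: eigenvector (1,0,0).
For λ=-4: eigenvector (0,1,1).
For λ=4: eigenvector (2,0,1).
General solution: c_1e^(-2t)(1,0,0) + c_2e^(-4t)(0,1,1) + c_3e^(4t)(2,0,1).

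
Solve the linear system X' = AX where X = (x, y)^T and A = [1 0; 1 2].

x(t) = K_1e^(t), y(t) = -K_1e^(t) - K_2e^(2t)

Coefficient matrix A = [[1, 0], [1, 2]].
Characteristic polynomial det(A - λI) = λ^2 - 3λ + 2 = 0.
Eigenvalues λ = 1, 2.
For λ=1: (A-λI) row 2 is [1, 1], so an eigenvector is (1, -1).
For λ=2: (A-λI) row 1 is [-1, 0], so an eigenvector is (0, -1).
General solution: K_1e^(t)(1,-1) + K_2e^(2t)(0,-1).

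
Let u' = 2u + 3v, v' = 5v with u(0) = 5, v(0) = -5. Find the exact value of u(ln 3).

-1125

A = [[2,3],[0,5]]; eigenvalues λ = 2, 5.
Eigenvectors: (-1,0) for λ=2, (1,1) for λ=5.
From the initial condition, c_1 = -10, c_2 = -5.
u(ln 3) = (-10)(3^2)(-1) + (-5)(3^5)(1) = -1125.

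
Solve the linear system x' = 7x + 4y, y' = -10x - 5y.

x(t) = -c_1e^(t)sin(2t) + c_1e^(t)cos(2t) + c_2e^(t)sin(2t) + c_2e^(t)cos(2t), y(t) = c_1e^(t)sin(2t) - 2c_1e^(t)cos(2t) - 2c_2e^(t)sin(2t) - c_2e^(t)cos(2t)

Coefficient matrix A = [[7, 4], [-10, -5]].
Characteristic polynomial det(A - λI) = λ^2 - 2λ + 5 = 0.
Eigenvalues λ = 1 ± 2i (complex conjugate pair).
For λ=1+2i: an eigenvector is (1,-2) - i(-1,1) = (1 + i, -2 - i).
A real fundamental pair from Re and Im of e^((1+2i)t)v: X_1 = e^(t)(cos(2t)·(1,-2) + sin(2t)·(-1,1)), X_2 = e^(t)(sin(2t)·(1,-2) - cos(2t)·(-1,1)).
General solution: c_1X_1 + c_2X_2.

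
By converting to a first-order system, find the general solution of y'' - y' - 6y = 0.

y(t) = C_1e^(-2t) + C_2e^(3t)

Let x_1 = y, x_2 = y'. Then x_1' = x_2 and x_2' = 6x_1 + x_2.
A = [[0,1],[6,1]]; det(A-λI) = λ^2 - λ - 6.
Eigenvalues λ = -2, 3 with eigenvectors (1,-2), (1,3).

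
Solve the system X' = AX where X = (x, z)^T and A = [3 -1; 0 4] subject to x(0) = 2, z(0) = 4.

x(t) = -4e^(4t) + 6e^(3t), z(t) = 4e^(4t)

Coefficient matrix A = [[3, -1], [0, 4]].
Characteristic polynomial det(A - λI) = λ^2 - 7λ + 12 = 0.
Eigenvalues λ = 3, 4.
For λ=3: (A-λI) row 1 is [0, -1], so an eigenvector is (1, 0).
For λ=4: (A-λI) row 1 is [-1, -1], so an eigenvector is (-1, 1).
General solution: C_1e^(3t)(1,0) + C_2e^(4t)(-1,1).
Applying x(0)=2, z(0)=4 gives C_1=6, C_2=4.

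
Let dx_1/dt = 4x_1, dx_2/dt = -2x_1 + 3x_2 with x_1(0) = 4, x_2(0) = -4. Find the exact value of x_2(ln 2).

A = [[4,0],[-2,3]]; eigenvalues λ = 3, 4.
Eigenvectors: (0,-1) for λ=3, (1,-2) for λ=4.
From the initial condition, c_1 = -4, c_2 = 4.
x_2(ln 2) = (-4)(2^3)(-1) + (4)(2^4)(-2) = -96.

-96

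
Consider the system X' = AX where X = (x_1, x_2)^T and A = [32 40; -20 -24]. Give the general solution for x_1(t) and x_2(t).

Coefficient matrix A = [[32, 40], [-20, -24]].
Characteristic polynomial det(A - λI) = λ^2 - 8λ + 32 = 0.
Eigenvalues λ = 4 ± 4i (complex conjugate pair).
For λ=4+4i: an eigenvector is (3,-2) - i(1,-1) = (3 - i, -2 + i).
A real fundamental pair from Re and Im of e^((4+4i)t)v: X_1 = e^(4t)(cos(4t)·(3,-2) + sin(4t)·(1,-1)), X_2 = e^(4t)(sin(4t)·(3,-2) - cos(4t)·(1,-1)).
General solution: K_1X_1 + K_2X_2.

x_1(t) = K_1e^(4t)sin(4t) + 3K_1e^(4t)cos(4t) + 3K_2e^(4t)sin(4t) - K_2e^(4t)cos(4t), x_2(t) = -K_1e^(4t)sin(4t) - 2K_1e^(4t)cos(4t) - 2K_2e^(4t)sin(4t) + K_2e^(4t)cos(4t)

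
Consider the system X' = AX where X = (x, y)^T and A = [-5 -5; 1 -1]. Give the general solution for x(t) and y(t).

x(t) = -C_1e^(-3t)sin(t) - 2C_1e^(-3t)cos(t) - 2C_2e^(-3t)sin(t) + C_2e^(-3t)cos(t), y(t) = C_1e^(-3t)cos(t) + C_2e^(-3t)sin(t)

Coefficient matrix A = [[-5, -5], [1, -1]].
Characteristic polynomial det(A - λI) = λ^2 + 6λ + 10 = 0.
Eigenvalues λ = -3 ± i (complex conjugate pair).
For λ=-3+i: an eigenvector is (-2,1) - i(-1,0) = (-2 + i, 1).
A real fundamental pair from Re and Im of e^((-3+i)t)v: X_1 = e^(-3t)(cos(t)·(-2,1) + sin(t)·(-1,0)), X_2 = e^(-3t)(sin(t)·(-2,1) - cos(t)·(-1,0)).
General solution: C_1X_1 + C_2X_2.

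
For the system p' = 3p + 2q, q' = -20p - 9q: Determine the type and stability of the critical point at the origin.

A = [[3,2],[-20,-9]]; det(A-λI) = λ^2 + 6λ + 13.
λ = -3 ± 2i: negative real part.

stable spiral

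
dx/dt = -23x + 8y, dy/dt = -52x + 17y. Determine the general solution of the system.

x(t) = K_1e^(-3t)sin(4t) - K_1e^(-3t)cos(4t) - K_2e^(-3t)sin(4t) - K_2e^(-3t)cos(4t), y(t) = 3K_1e^(-3t)sin(4t) - 2K_1e^(-3t)cos(4t) - 2K_2e^(-3t)sin(4t) - 3K_2e^(-3t)cos(4t)

Coefficient matrix A = [[-23, 8], [-52, 17]].
Characteristic polynomial det(A - λI) = λ^2 + 6λ + 25 = 0.
Eigenvalues λ = -3 ± 4i (complex conjugate pair).
For λ=-3+4i: an eigenvector is (-1,-2) - i(1,3) = (-1 - i, -2 - 3i).
A real fundamental pair from Re and Im of e^((-3+4i)t)v: X_1 = e^(-3t)(cos(4t)·(-1,-2) + sin(4t)·(1,3)), X_2 = e^(-3t)(sin(4t)·(-1,-2) - cos(4t)·(1,3)).
General solution: K_1X_1 + K_2X_2.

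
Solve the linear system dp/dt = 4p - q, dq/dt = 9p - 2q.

Coefficient matrix A = [[4, -1], [9, -2]].
Characteristic polynomial det(A - λI) = λ^2 - 2λ + 1 = 0.
Single eigenvalue λ = 1 with algebraic multiplicity 2.
Eigenvector v = (1,3); generalized eigenvector w with (A-λI)w=v is (0,-1).
General solution: e^(t)[C_1·v + C_2·(t·v + w)].

p(t) = C_1e^(t) + C_2te^(t), q(t) = 3C_1e^(t) + 3C_2te^(t) - C_2e^(t)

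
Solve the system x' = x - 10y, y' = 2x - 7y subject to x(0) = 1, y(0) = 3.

Coefficient matrix A = [[1, -10], [2, -7]].
Characteristic polynomial det(A - λI) = λ^2 + 6λ + 13 = 0.
Eigenvalues λ = -3 ± 2i (complex conjugate pair).
For λ=-3+2i: an eigenvector is (-2,-1) - i(1,0) = (-2 - i, -1).
A real fundamental pair from Re and Im of e^((-3+2i)t)v: X_1 = e^(-3t)(cos(2t)·(-2,-1) + sin(2t)·(1,0)), X_2 = e^(-3t)(sin(2t)·(-2,-1) - cos(2t)·(1,0)).
General solution: C_1X_1 + C_2X_2.
Applying x(0)=1, y(0)=3 gives C_1=-3, C_2=5.

x(t) = -13e^(-3t)sin(2t) + e^(-3t)cos(2t), y(t) = -5e^(-3t)sin(2t) + 3e^(-3t)cos(2t)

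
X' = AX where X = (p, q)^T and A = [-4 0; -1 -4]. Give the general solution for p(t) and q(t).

p(t) = -c_2e^(-4t), q(t) = c_1e^(-4t) + c_2te^(-4t)

Coefficient matrix A = [[-4, 0], [-1, -4]].
Characteristic polynomial det(A - λI) = λ^2 + 8λ + 16 = 0.
Single eigenvalue λ = -4 with algebraic multiplicity 2.
Eigenvector v = (0,1); generalized eigenvector w with (A-λI)w=v is (-1,0).
General solution: e^(-4t)[c_1·v + c_2·(t·v + w)].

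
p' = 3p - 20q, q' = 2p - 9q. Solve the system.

p(t) = c_1e^(-3t)sin(2t) - 3c_1e^(-3t)cos(2t) - 3c_2e^(-3t)sin(2t) - c_2e^(-3t)cos(2t), q(t) = -c_1e^(-3t)cos(2t) - c_2e^(-3t)sin(2t)

Coefficient matrix A = [[3, -20], [2, -9]].
Characteristic polynomial det(A - λI) = λ^2 + 6λ + 13 = 0.
Eigenvalues λ = -3 ± 2i (complex conjugate pair).
For λ=-3+2i: an eigenvector is (-3,-1) - i(1,0) = (-3 - i, -1).
A real fundamental pair from Re and Im of e^((-3+2i)t)v: X_1 = e^(-3t)(cos(2t)·(-3,-1) + sin(2t)·(1,0)), X_2 = e^(-3t)(sin(2t)·(-3,-1) - cos(2t)·(1,0)).
General solution: c_1X_1 + c_2X_2.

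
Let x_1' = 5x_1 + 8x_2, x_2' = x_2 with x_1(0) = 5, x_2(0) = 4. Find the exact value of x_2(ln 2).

8

A = [[5,8],[0,1]]; eigenvalues λ = 5, 1.
Eigenvectors: (-1,0) for λ=5, (2,-1) for λ=1.
From the initial condition, c_1 = -13, c_2 = -4.
x_2(ln 2) = (-13)(2^5)(0) + (-4)(2^1)(-1) = 8.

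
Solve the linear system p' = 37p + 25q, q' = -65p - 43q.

Coefficient matrix A = [[37, 25], [-65, -43]].
Characteristic polynomial det(A - λI) = λ^2 + 6λ + 34 = 0.
Eigenvalues λ = -3 ± 5i (complex conjugate pair).
For λ=-3+5i: an eigenvector is (1,-2) - i(-2,3) = (1 + 2i, -2 - 3i).
A real fundamental pair from Re and Im of e^((-3+5i)t)v: X_1 = e^(-3t)(cos(5t)·(1,-2) + sin(5t)·(-2,3)), X_2 = e^(-3t)(sin(5t)·(1,-2) - cos(5t)·(-2,3)).
General solution: C_1X_1 + C_2X_2.

p(t) = -2C_1e^(-3t)sin(5t) + C_1e^(-3t)cos(5t) + C_2e^(-3t)sin(5t) + 2C_2e^(-3t)cos(5t), q(t) = 3C_1e^(-3t)sin(5t) - 2C_1e^(-3t)cos(5t) - 2C_2e^(-3t)sin(5t) - 3C_2e^(-3t)cos(5t)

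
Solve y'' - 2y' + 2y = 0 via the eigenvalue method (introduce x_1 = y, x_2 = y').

Let x_1 = y, x_2 = y'. Then x_1' = x_2 and x_2' = -2x_1 + 2x_2.
A = [[0,1],[-2,2]]; det(A-λI) = λ^2 - 2λ + 2.
Eigenvalues λ = 1 ± i.

y(t) = C_1e^(t)cos(t) + C_2e^(t)sin(t)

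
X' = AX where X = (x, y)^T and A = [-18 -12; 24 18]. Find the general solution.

Coefficient matrix A = [[-18, -12], [24, 18]].
Characteristic polynomial det(A - λI) = λ^2 - 36 = 0.
Eigenvalues λ = 6, -6.
For λ=6: (A-λI) row 1 is [-24, -12], so an eigenvector is (-1, 2).
For λ=-6: (A-λI) row 1 is [-12, -12], so an eigenvector is (-1, 1).
General solution: c_1e^(6t)(-1,2) + c_2e^(-6t)(-1,1).

x(t) = -c_1e^(6t) - c_2e^(-6t), y(t) = 2c_1e^(6t) + c_2e^(-6t)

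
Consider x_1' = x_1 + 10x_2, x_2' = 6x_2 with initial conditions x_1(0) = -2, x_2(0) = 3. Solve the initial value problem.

x_1(t) = 6e^(6t) - 8e^(t), x_2(t) = 3e^(6t)

Coefficient matrix A = [[1, 10], [0, 6]].
Characteristic polynomial det(A - λI) = λ^2 - 7λ + 6 = 0.
Eigenvalues λ = 1, 6.
For λ=1: (A-λI) row 1 is [0, 10], so an eigenvector is (-1, 0).
For λ=6: (A-λI) row 1 is [-5, 10], so an eigenvector is (2, 1).
General solution: K_1e^(t)(-1,0) + K_2e^(6t)(2,1).
Applying x_1(0)=-2, x_2(0)=3 gives K_1=8, K_2=3.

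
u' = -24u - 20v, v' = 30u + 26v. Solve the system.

u(t) = 2C_1e^(6t) - C_2e^(-4t), v(t) = -3C_1e^(6t) + C_2e^(-4t)

Coefficient matrix A = [[-24, -20], [30, 26]].
Characteristic polynomial det(A - λI) = λ^2 - 2λ - 24 = 0.
Eigenvalues λ = 6, -4.
For λ=6: (A-λI) row 1 is [-30, -20], so an eigenvector is (2, -3).
For λ=-4: (A-λI) row 1 is [-20, -20], so an eigenvector is (-1, 1).
General solution: C_1e^(6t)(2,-3) + C_2e^(-4t)(-1,1).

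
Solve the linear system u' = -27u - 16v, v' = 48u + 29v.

u(t) = -c_1e^(5t) + 2c_2e^(-3t), v(t) = 2c_1e^(5t) - 3c_2e^(-3t)

Coefficient matrix A = [[-27, -16], [48, 29]].
Characteristic polynomial det(A - λI) = λ^2 - 2λ - 15 = 0.
Eigenvalues λ = 5, -3.
For λ=5: (A-λI) row 1 is [-32, -16], so an eigenvector is (-1, 2).
For λ=-3: (A-λI) row 1 is [-24, -16], so an eigenvector is (2, -3).
General solution: c_1e^(5t)(-1,2) + c_2e^(-3t)(2,-3).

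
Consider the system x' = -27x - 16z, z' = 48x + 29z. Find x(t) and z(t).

Coefficient matrix A = [[-27, -16], [48, 29]].
Characteristic polynomial det(A - λI) = λ^2 - 2λ - 15 = 0.
Eigenvalues λ = 5, -3.
For λ=5: (A-λI) row 1 is [-32, -16], so an eigenvector is (-1, 2).
For λ=-3: (A-λI) row 1 is [-24, -16], so an eigenvector is (2, -3).
General solution: K_1e^(5t)(-1,2) + K_2e^(-3t)(2,-3).

x(t) = -K_1e^(5t) + 2K_2e^(-3t), z(t) = 2K_1e^(5t) - 3K_2e^(-3t)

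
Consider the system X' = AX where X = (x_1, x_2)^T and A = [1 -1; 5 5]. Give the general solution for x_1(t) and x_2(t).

x_1(t) = -K_1e^(3t)sin(t) + K_2e^(3t)cos(t), x_2(t) = 2K_1e^(3t)sin(t) + K_1e^(3t)cos(t) + K_2e^(3t)sin(t) - 2K_2e^(3t)cos(t)

Coefficient matrix A = [[1, -1], [5, 5]].
Characteristic polynomial det(A - λI) = λ^2 - 6λ + 10 = 0.
Eigenvalues λ = 3 ± i (complex conjugate pair).
For λ=3+i: an eigenvector is (0,1) - i(-1,2) = (0 + i, 1 - 2i).
A real fundamental pair from Re and Im of e^((3+i)t)v: X_1 = e^(3t)(cos(t)·(0,1) + sin(t)·(-1,2)), X_2 = e^(3t)(sin(t)·(0,1) - cos(t)·(-1,2)).
General solution: K_1X_1 + K_2X_2.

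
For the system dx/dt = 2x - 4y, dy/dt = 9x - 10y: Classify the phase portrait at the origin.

stable improper node

A = [[2,-4],[9,-10]]; det(A-λI) = λ^2 + 8λ + 16.
repeated λ = -4 with a single eigenvector.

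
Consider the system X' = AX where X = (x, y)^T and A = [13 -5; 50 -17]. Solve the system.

Coefficient matrix A = [[13, -5], [50, -17]].
Characteristic polynomial det(A - λI) = λ^2 + 4λ + 29 = 0.
Eigenvalues λ = -2 ± 5i (complex conjugate pair).
For λ=-2+5i: an eigenvector is (0,-1) - i(1,3) = (0 - i, -1 - 3i).
A real fundamental pair from Re and Im of e^((-2+5i)t)v: X_1 = e^(-2t)(cos(5t)·(0,-1) + sin(5t)·(1,3)), X_2 = e^(-2t)(sin(5t)·(0,-1) - cos(5t)·(1,3)).
General solution: c_1X_1 + c_2X_2.

x(t) = c_1e^(-2t)sin(5t) - c_2e^(-2t)cos(5t), y(t) = 3c_1e^(-2t)sin(5t) - c_1e^(-2t)cos(5t) - c_2e^(-2t)sin(5t) - 3c_2e^(-2t)cos(5t)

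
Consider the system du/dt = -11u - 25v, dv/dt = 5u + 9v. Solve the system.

Coefficient matrix A = [[-11, -25], [5, 9]].
Characteristic polynomial det(A - λI) = λ^2 + 2λ + 26 = 0.
Eigenvalues λ = -1 ± 5i (complex conjugate pair).
For λ=-1+5i: an eigenvector is (-2,1) - i(-1,0) = (-2 + i, 1).
A real fundamental pair from Re and Im of e^((-1+5i)t)v: X_1 = e^(-t)(cos(5t)·(-2,1) + sin(5t)·(-1,0)), X_2 = e^(-t)(sin(5t)·(-2,1) - cos(5t)·(-1,0)).
General solution: K_1X_1 + K_2X_2.

u(t) = -K_1e^(-t)sin(5t) - 2K_1e^(-t)cos(5t) - 2K_2e^(-t)sin(5t) + K_2e^(-t)cos(5t), v(t) = K_1e^(-t)cos(5t) + K_2e^(-t)sin(5t)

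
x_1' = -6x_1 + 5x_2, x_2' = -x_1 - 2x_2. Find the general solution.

x_1(t) = 2C_1e^(-4t)sin(t) - C_1e^(-4t)cos(t) - C_2e^(-4t)sin(t) - 2C_2e^(-4t)cos(t), x_2(t) = C_1e^(-4t)sin(t) - C_2e^(-4t)cos(t)

Coefficient matrix A = [[-6, 5], [-1, -2]].
Characteristic polynomial det(A - λI) = λ^2 + 8λ + 17 = 0.
Eigenvalues λ = -4 ± i (complex conjugate pair).
For λ=-4+i: an eigenvector is (-1,0) - i(2,1) = (-1 - 2i, 0 - i).
A real fundamental pair from Re and Im of e^((-4+i)t)v: X_1 = e^(-4t)(cos(t)·(-1,0) + sin(t)·(2,1)), X_2 = e^(-4t)(sin(t)·(-1,0) - cos(t)·(2,1)).
General solution: C_1X_1 + C_2X_2.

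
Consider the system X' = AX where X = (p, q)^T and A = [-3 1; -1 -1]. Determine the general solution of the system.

p(t) = -K_1e^(-2t) - K_2te^(-2t) - K_2e^(-2t), q(t) = -K_1e^(-2t) - K_2te^(-2t) - 2K_2e^(-2t)

Coefficient matrix A = [[-3, 1], [-1, -1]].
Characteristic polynomial det(A - λI) = λ^2 + 4λ + 4 = 0.
Single eigenvalue λ = -2 with algebraic multiplicity 2.
Eigenvector v = (-1,-1); generalized eigenvector w with (A-λI)w=v is (-1,-2).
General solution: e^(-2t)[K_1·v + K_2·(t·v + w)].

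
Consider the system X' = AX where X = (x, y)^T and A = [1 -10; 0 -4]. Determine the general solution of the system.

Coefficient matrix A = [[1, -10], [0, -4]].
Characteristic polynomial det(A - λI) = λ^2 + 3λ - 4 = 0.
Eigenvalues λ = 1, -4.
For λ=1: (A-λI) row 1 is [0, -10], so an eigenvector is (1, 0).
For λ=-4: (A-λI) row 1 is [5, -10], so an eigenvector is (-2, -1).
General solution: C_1e^(t)(1,0) + C_2e^(-4t)(-2,-1).

x(t) = C_1e^(t) - 2C_2e^(-4t), y(t) = -C_2e^(-4t)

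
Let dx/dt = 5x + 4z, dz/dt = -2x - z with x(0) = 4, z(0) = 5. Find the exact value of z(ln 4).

-520

A = [[5,4],[-2,-1]]; eigenvalues λ = 3, 1.
Eigenvectors: (-2,1) for λ=3, (-1,1) for λ=1.
From the initial condition, c_1 = -9, c_2 = 14.
z(ln 4) = (-9)(4^3)(1) + (14)(4^1)(1) = -520.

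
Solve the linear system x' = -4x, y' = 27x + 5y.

x(t) = C_1e^(-4t), y(t) = -3C_1e^(-4t) - C_2e^(5t)

Coefficient matrix A = [[-4, 0], [27, 5]].
Characteristic polynomial det(A - λI) = λ^2 - λ - 20 = 0.
Eigenvalues λ = -4, 5.
For λ=-4: (A-λI) row 2 is [27, 9], so an eigenvector is (1, -3).
For λ=5: (A-λI) row 1 is [-9, 0], so an eigenvector is (0, -1).
General solution: C_1e^(-4t)(1,-3) + C_2e^(5t)(0,-1).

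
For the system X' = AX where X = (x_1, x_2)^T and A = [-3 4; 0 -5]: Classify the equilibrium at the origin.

A = [[-3,4],[0,-5]]; det(A-λI) = λ^2 + 8λ + 15.
λ = -5, -3: both negative.

stable node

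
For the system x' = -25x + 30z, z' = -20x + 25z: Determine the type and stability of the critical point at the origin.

A = [[-25,30],[-20,25]]; det(A-λI) = λ^2 - 25.
λ = -5, 5: opposite signs.

saddle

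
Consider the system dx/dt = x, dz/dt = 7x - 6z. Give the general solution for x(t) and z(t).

x(t) = -C_1e^(t), z(t) = -C_1e^(t) + C_2e^(-6t)

Coefficient matrix A = [[1, 0], [7, -6]].
Characteristic polynomial det(A - λI) = λ^2 + 5λ - 6 = 0.
Eigenvalues λ = 1, -6.
For λ=1: (A-λI) row 2 is [7, -7], so an eigenvector is (-1, -1).
For λ=-6: (A-λI) row 1 is [7, 0], so an eigenvector is (0, 1).
General solution: C_1e^(t)(-1,-1) + C_2e^(-6t)(0,1).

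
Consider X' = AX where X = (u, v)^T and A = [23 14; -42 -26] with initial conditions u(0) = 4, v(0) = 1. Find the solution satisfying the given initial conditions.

Coefficient matrix A = [[23, 14], [-42, -26]].
Characteristic polynomial det(A - λI) = λ^2 + 3λ - 10 = 0.
Eigenvalues λ = -5, 2.
For λ=-5: (A-λI) row 1 is [28, 14], so an eigenvector is (1, -2).
For λ=2: (A-λI) row 1 is [21, 14], so an eigenvector is (2, -3).
General solution: C_1e^(-5t)(1,-2) + C_2e^(2t)(2,-3).
Applying u(0)=4, v(0)=1 gives C_1=-14, C_2=9.

u(t) = 18e^(2t) - 14e^(-5t), v(t) = -27e^(2t) + 28e^(-5t)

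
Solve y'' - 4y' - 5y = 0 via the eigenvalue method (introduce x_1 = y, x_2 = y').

y(t) = c_1e^(-t) + c_2e^(5t)

Let x_1 = y, x_2 = y'. Then x_1' = x_2 and x_2' = 5x_1 + 4x_2.
A = [[0,1],[5,4]]; det(A-λI) = λ^2 - 4λ - 5.
Eigenvalues λ = -1, 5 with eigenvectors (1,-1), (1,5).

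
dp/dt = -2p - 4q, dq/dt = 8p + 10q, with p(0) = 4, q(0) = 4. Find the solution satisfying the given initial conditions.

p(t) = -8e^(6t) + 12e^(2t), q(t) = 16e^(6t) - 12e^(2t)

Coefficient matrix A = [[-2, -4], [8, 10]].
Characteristic polynomial det(A - λI) = λ^2 - 8λ + 12 = 0.
Eigenvalues λ = 6, 2.
For λ=6: (A-λI) row 1 is [-8, -4], so an eigenvector is (-1, 2).
For λ=2: (A-λI) row 1 is [-4, -4], so an eigenvector is (-1, 1).
General solution: c_1e^(6t)(-1,2) + c_2e^(2t)(-1,1).
Applying p(0)=4, q(0)=4 gives c_1=8, c_2=-12.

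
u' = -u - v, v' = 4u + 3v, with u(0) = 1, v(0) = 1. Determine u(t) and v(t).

Coefficient matrix A = [[-1, -1], [4, 3]].
Characteristic polynomial det(A - λI) = λ^2 - 2λ + 1 = 0.
Single eigenvalue λ = 1 with algebraic multiplicity 2.
Eigenvector v = (1,-2); generalized eigenvector w with (A-λI)w=v is (-1,1).
General solution: e^(t)[C_1·v + C_2·(t·v + w)].
Applying u(0)=1, v(0)=1 gives C_1=-2, C_2=-3.

u(t) = -3te^(t) + e^(t), v(t) = 6te^(t) + e^(t)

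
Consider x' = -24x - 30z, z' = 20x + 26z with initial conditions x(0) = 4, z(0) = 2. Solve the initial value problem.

x(t) = -14e^(6t) + 18e^(-4t), z(t) = 14e^(6t) - 12e^(-4t)

Coefficient matrix A = [[-24, -30], [20, 26]].
Characteristic polynomial det(A - λI) = λ^2 - 2λ - 24 = 0.
Eigenvalues λ = 6, -4.
For λ=6: (A-λI) row 1 is [-30, -30], so an eigenvector is (-1, 1).
For λ=-4: (A-λI) row 1 is [-20, -30], so an eigenvector is (-3, 2).
General solution: K_1e^(6t)(-1,1) + K_2e^(-4t)(-3,2).
Applying x(0)=4, z(0)=2 gives K_1=14, K_2=-6.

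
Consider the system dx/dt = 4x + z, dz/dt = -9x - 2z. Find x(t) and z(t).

Coefficient matrix A = [[4, 1], [-9, -2]].
Characteristic polynomial det(A - λI) = λ^2 - 2λ + 1 = 0.
Single eigenvalue λ = 1 with algebraic multiplicity 2.
Eigenvector v = (1,-3); generalized eigenvector w with (A-λI)w=v is (0,1).
General solution: e^(t)[C_1·v + C_2·(t·v + w)].

x(t) = C_1e^(t) + C_2te^(t), z(t) = -3C_1e^(t) - 3C_2te^(t) + C_2e^(t)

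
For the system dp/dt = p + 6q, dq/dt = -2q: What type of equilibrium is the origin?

A = [[1,6],[0,-2]]; det(A-λI) = λ^2 + λ - 2.
λ = -2, 1: opposite signs.

saddle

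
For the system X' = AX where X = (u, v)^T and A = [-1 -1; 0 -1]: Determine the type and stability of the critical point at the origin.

stable improper node

A = [[-1,-1],[0,-1]]; det(A-λI) = λ^2 + 2λ + 1.
repeated λ = -1 with a single eigenvector.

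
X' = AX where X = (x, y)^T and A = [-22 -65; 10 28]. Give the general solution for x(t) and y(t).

x(t) = 3K_1e^(3t)sin(5t) + 2K_1e^(3t)cos(5t) + 2K_2e^(3t)sin(5t) - 3K_2e^(3t)cos(5t), y(t) = -K_1e^(3t)sin(5t) - K_1e^(3t)cos(5t) - K_2e^(3t)sin(5t) + K_2e^(3t)cos(5t)

Coefficient matrix A = [[-22, -65], [10, 28]].
Characteristic polynomial det(A - λI) = λ^2 - 6λ + 34 = 0.
Eigenvalues λ = 3 ± 5i (complex conjugate pair).
For λ=3+5i: an eigenvector is (2,-1) - i(3,-1) = (2 - 3i, -1 + i).
A real fundamental pair from Re and Im of e^((3+5i)t)v: X_1 = e^(3t)(cos(5t)·(2,-1) + sin(5t)·(3,-1)), X_2 = e^(3t)(sin(5t)·(2,-1) - cos(5t)·(3,-1)).
General solution: K_1X_1 + K_2X_2.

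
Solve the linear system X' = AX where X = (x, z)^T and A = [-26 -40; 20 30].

Coefficient matrix A = [[-26, -40], [20, 30]].
Characteristic polynomial det(A - λI) = λ^2 - 4λ + 20 = 0.
Eigenvalues λ = 2 ± 4i (complex conjugate pair).
For λ=2+4i: an eigenvector is (-3,2) - i(1,-1) = (-3 - i, 2 + i).
A real fundamental pair from Re and Im of e^((2+4i)t)v: X_1 = e^(2t)(cos(4t)·(-3,2) + sin(4t)·(1,-1)), X_2 = e^(2t)(sin(4t)·(-3,2) - cos(4t)·(1,-1)).
General solution: K_1X_1 + K_2X_2.

x(t) = K_1e^(2t)sin(4t) - 3K_1e^(2t)cos(4t) - 3K_2e^(2t)sin(4t) - K_2e^(2t)cos(4t), z(t) = -K_1e^(2t)sin(4t) + 2K_1e^(2t)cos(4t) + 2K_2e^(2t)sin(4t) + K_2e^(2t)cos(4t)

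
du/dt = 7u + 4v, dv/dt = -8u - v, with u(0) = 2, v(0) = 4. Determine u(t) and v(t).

Coefficient matrix A = [[7, 4], [-8, -1]].
Characteristic polynomial det(A - λI) = λ^2 - 6λ + 25 = 0.
Eigenvalues λ = 3 ± 4i (complex conjugate pair).
For λ=3+4i: an eigenvector is (-1,1) - i(0,1) = (-1, 1 - i).
A real fundamental pair from Re and Im of e^((3+4i)t)v: X_1 = e^(3t)(cos(4t)·(-1,1) + sin(4t)·(0,1)), X_2 = e^(3t)(sin(4t)·(-1,1) - cos(4t)·(0,1)).
General solution: c_1X_1 + c_2X_2.
Applying u(0)=2, v(0)=4 gives c_1=-2, c_2=-6.

u(t) = 6e^(3t)sin(4t) + 2e^(3t)cos(4t), v(t) = -8e^(3t)sin(4t) + 4e^(3t)cos(4t)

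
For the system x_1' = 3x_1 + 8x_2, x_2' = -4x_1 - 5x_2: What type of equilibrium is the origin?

stable spiral

A = [[3,8],[-4,-5]]; det(A-λI) = λ^2 + 2λ + 17.
λ = -1 ± 4i: negative real part.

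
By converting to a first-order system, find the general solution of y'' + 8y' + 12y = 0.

Let x_1 = y, x_2 = y'. Then x_1' = x_2 and x_2' = -12x_1 - 8x_2.
A = [[0,1],[-12,-8]]; det(A-λI) = λ^2 + 8λ + 12.
Eigenvalues λ = -2, -6 with eigenvectors (1,-2), (1,-6).

y(t) = K_1e^(-2t) + K_2e^(-6t)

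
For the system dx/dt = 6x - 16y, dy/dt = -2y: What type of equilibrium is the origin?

A = [[6,-16],[0,-2]]; det(A-λI) = λ^2 - 4λ - 12.
λ = -2, 6: opposite signs.

saddle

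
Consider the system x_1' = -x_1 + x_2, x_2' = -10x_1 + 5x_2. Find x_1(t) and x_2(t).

Coefficient matrix A = [[-1, 1], [-10, 5]].
Characteristic polynomial det(A - λI) = λ^2 - 4λ + 5 = 0.
Eigenvalues λ = 2 ± i (complex conjugate pair).
For λ=2+i: an eigenvector is (0,-1) - i(-1,-3) = (0 + i, -1 + 3i).
A real fundamental pair from Re and Im of e^((2+i)t)v: X_1 = e^(2t)(cos(t)·(0,-1) + sin(t)·(-1,-3)), X_2 = e^(2t)(sin(t)·(0,-1) - cos(t)·(-1,-3)).
General solution: C_1X_1 + C_2X_2.

x_1(t) = -C_1e^(2t)sin(t) + C_2e^(2t)cos(t), x_2(t) = -3C_1e^(2t)sin(t) - C_1e^(2t)cos(t) - C_2e^(2t)sin(t) + 3C_2e^(2t)cos(t)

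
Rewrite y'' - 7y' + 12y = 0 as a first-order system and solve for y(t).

y(t) = K_1e^(3t) + K_2e^(4t)

Let x_1 = y, x_2 = y'. Then x_1' = x_2 and x_2' = -12x_1 + 7x_2.
A = [[0,1],[-12,7]]; det(A-λI) = λ^2 - 7λ + 12.
Eigenvalues λ = 3, 4 with eigenvectors (1,3), (1,4).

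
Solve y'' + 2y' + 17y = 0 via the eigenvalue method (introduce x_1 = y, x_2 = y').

y(t) = C_1e^(-t)cos(4t) + C_2e^(-t)sin(4t)

Let x_1 = y, x_2 = y'. Then x_1' = x_2 and x_2' = -17x_1 - 2x_2.
A = [[0,1],[-17,-2]]; det(A-λI) = λ^2 + 2λ + 17.
Eigenvalues λ = -1 ± 4i.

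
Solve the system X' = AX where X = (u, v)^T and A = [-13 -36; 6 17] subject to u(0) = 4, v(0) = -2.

Coefficient matrix A = [[-13, -36], [6, 17]].
Characteristic polynomial det(A - λI) = λ^2 - 4λ - 5 = 0.
Eigenvalues λ = -1, 5.
For λ=-1: (A-λI) row 1 is [-12, -36], so an eigenvector is (3, -1).
For λ=5: (A-λI) row 1 is [-18, -36], so an eigenvector is (2, -1).
General solution: C_1e^(-t)(3,-1) + C_2e^(5t)(2,-1).
Applying u(0)=4, v(0)=-2 gives C_1=0, C_2=2.

u(t) = 4e^(5t), v(t) = -2e^(5t)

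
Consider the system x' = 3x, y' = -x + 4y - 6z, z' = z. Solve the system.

x(t) = c_2e^(3t), y(t) = c_1e^(4t) + c_2e^(3t) + 2c_3e^(t), z(t) = c_3e^(t)

Coefficient matrix A = [[3, 0, 0], [-1, 4, -6], [0, 0, 1]].
det(A - λI) = 0 gives eigenvalues λ = 4, 3, 1.
For λ=4: eigenvector (0,1,0).
For λ=3: eigenvector (1,1,0).
For λ=1: eigenvector (0,2,1).
General solution: c_1e^(4t)(0,1,0) + c_2e^(3t)(1,1,0) + c_3e^(t)(0,2,1).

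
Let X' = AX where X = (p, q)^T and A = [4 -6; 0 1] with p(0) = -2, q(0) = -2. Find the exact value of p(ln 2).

24

A = [[4,-6],[0,1]]; eigenvalues λ = 1, 4.
Eigenvectors: (2,1) for λ=1, (1,0) for λ=4.
From the initial condition, c_1 = -2, c_2 = 2.
p(ln 2) = (-2)(2^1)(2) + (2)(2^4)(1) = 24.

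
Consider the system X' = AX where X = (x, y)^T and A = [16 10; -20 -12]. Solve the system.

x(t) = C_1e^(2t)sin(2t) - 2C_1e^(2t)cos(2t) - 2C_2e^(2t)sin(2t) - C_2e^(2t)cos(2t), y(t) = -C_1e^(2t)sin(2t) + 3C_1e^(2t)cos(2t) + 3C_2e^(2t)sin(2t) + C_2e^(2t)cos(2t)

Coefficient matrix A = [[16, 10], [-20, -12]].
Characteristic polynomial det(A - λI) = λ^2 - 4λ + 8 = 0.
Eigenvalues λ = 2 ± 2i (complex conjugate pair).
For λ=2+2i: an eigenvector is (-2,3) - i(1,-1) = (-2 - i, 3 + i).
A real fundamental pair from Re and Im of e^((2+2i)t)v: X_1 = e^(2t)(cos(2t)·(-2,3) + sin(2t)·(1,-1)), X_2 = e^(2t)(sin(2t)·(-2,3) - cos(2t)·(1,-1)).
General solution: C_1X_1 + C_2X_2.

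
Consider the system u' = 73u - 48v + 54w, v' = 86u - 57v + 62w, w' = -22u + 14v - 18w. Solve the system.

Coefficient matrix A = [[73, -48, 54], [86, -57, 62], [-22, 14, -18]].
det(A - λI) = 0 gives eigenvalues λ = 1, -1, -2.
For λ=1: eigenvector (13,15,-4).
For λ=-1: eigenvector (6,7,-2).
For λ=-2: eigenvector (-2,-2,1).
General solution: K_1e^(t)(13,15,-4) + K_2e^(-t)(6,7,-2) + K_3e^(-2t)(-2,-2,1).

u(t) = 13K_1e^(t) + 6K_2e^(-t) - 2K_3e^(-2t), v(t) = 15K_1e^(t) + 7K_2e^(-t) - 2K_3e^(-2t), w(t) = -4K_1e^(t) - 2K_2e^(-t) + K_3e^(-2t)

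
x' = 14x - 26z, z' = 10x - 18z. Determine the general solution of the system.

Coefficient matrix A = [[14, -26], [10, -18]].
Characteristic polynomial det(A - λI) = λ^2 + 4λ + 8 = 0.
Eigenvalues λ = -2 ± 2i (complex conjugate pair).
For λ=-2+2i: an eigenvector is (-3,-2) - i(2,1) = (-3 - 2i, -2 - i).
A real fundamental pair from Re and Im of e^((-2+2i)t)v: X_1 = e^(-2t)(cos(2t)·(-3,-2) + sin(2t)·(2,1)), X_2 = e^(-2t)(sin(2t)·(-3,-2) - cos(2t)·(2,1)).
General solution: K_1X_1 + K_2X_2.

x(t) = 2K_1e^(-2t)sin(2t) - 3K_1e^(-2t)cos(2t) - 3K_2e^(-2t)sin(2t) - 2K_2e^(-2t)cos(2t), z(t) = K_1e^(-2t)sin(2t) - 2K_1e^(-2t)cos(2t) - 2K_2e^(-2t)sin(2t) - K_2e^(-2t)cos(2t)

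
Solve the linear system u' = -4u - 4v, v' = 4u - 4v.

Coefficient matrix A = [[-4, -4], [4, -4]].
Characteristic polynomial det(A - λI) = λ^2 + 8λ + 32 = 0.
Eigenvalues λ = -4 ± 4i (complex conjugate pair).
For λ=-4+4i: an eigenvector is (0,-1) - i(1,0) = (0 - i, -1).
A real fundamental pair from Re and Im of e^((-4+4i)t)v: X_1 = e^(-4t)(cos(4t)·(0,-1) + sin(4t)·(1,0)), X_2 = e^(-4t)(sin(4t)·(0,-1) - cos(4t)·(1,0)).
General solution: c_1X_1 + c_2X_2.

u(t) = c_1e^(-4t)sin(4t) - c_2e^(-4t)cos(4t), v(t) = -c_1e^(-4t)cos(4t) - c_2e^(-4t)sin(4t)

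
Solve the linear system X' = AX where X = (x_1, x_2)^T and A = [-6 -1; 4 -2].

x_1(t) = C_1e^(-4t) + C_2te^(-4t), x_2(t) = -2C_1e^(-4t) - 2C_2te^(-4t) - C_2e^(-4t)

Coefficient matrix A = [[-6, -1], [4, -2]].
Characteristic polynomial det(A - λI) = λ^2 + 8λ + 16 = 0.
Single eigenvalue λ = -4 with algebraic multiplicity 2.
Eigenvector v = (1,-2); generalized eigenvector w with (A-λI)w=v is (0,-1).
General solution: e^(-4t)[C_1·v + C_2·(t·v + w)].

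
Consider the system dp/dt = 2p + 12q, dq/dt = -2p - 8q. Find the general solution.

Coefficient matrix A = [[2, 12], [-2, -8]].
Characteristic polynomial det(A - λI) = λ^2 + 6λ + 8 = 0.
Eigenvalues λ = -2, -4.
For λ=-2: (A-λI) row 1 is [4, 12], so an eigenvector is (-3, 1).
For λ=-4: (A-λI) row 1 is [6, 12], so an eigenvector is (2, -1).
General solution: c_1e^(-2t)(-3,1) + c_2e^(-4t)(2,-1).

p(t) = -3c_1e^(-2t) + 2c_2e^(-4t), q(t) = c_1e^(-2t) - c_2e^(-4t)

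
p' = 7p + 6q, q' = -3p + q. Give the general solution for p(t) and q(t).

p(t) = -C_1e^(4t)sin(3t) - C_1e^(4t)cos(3t) - C_2e^(4t)sin(3t) + C_2e^(4t)cos(3t), q(t) = C_1e^(4t)sin(3t) - C_2e^(4t)cos(3t)

Coefficient matrix A = [[7, 6], [-3, 1]].
Characteristic polynomial det(A - λI) = λ^2 - 8λ + 25 = 0.
Eigenvalues λ = 4 ± 3i (complex conjugate pair).
For λ=4+3i: an eigenvector is (-1,0) - i(-1,1) = (-1 + i, 0 - i).
A real fundamental pair from Re and Im of e^((4+3i)t)v: X_1 = e^(4t)(cos(3t)·(-1,0) + sin(3t)·(-1,1)), X_2 = e^(4t)(sin(3t)·(-1,0) - cos(3t)·(-1,1)).
General solution: C_1X_1 + C_2X_2.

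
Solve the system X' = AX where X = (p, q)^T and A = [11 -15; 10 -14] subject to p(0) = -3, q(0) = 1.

p(t) = -12e^(t) + 9e^(-4t), q(t) = -8e^(t) + 9e^(-4t)

Coefficient matrix A = [[11, -15], [10, -14]].
Characteristic polynomial det(A - λI) = λ^2 + 3λ - 4 = 0.
Eigenvalues λ = -4, 1.
For λ=-4: (A-λI) row 1 is [15, -15], so an eigenvector is (-1, -1).
For λ=1: (A-λI) row 1 is [10, -15], so an eigenvector is (-3, -2).
General solution: K_1e^(-4t)(-1,-1) + K_2e^(t)(-3,-2).
Applying p(0)=-3, q(0)=1 gives K_1=-9, K_2=4.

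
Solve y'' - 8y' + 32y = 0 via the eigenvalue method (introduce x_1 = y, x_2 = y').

Let x_1 = y, x_2 = y'. Then x_1' = x_2 and x_2' = -32x_1 + 8x_2.
A = [[0,1],[-32,8]]; det(A-λI) = λ^2 - 8λ + 32.
Eigenvalues λ = 4 ± 4i.

y(t) = K_1e^(4t)cos(4t) + K_2e^(4t)sin(4t)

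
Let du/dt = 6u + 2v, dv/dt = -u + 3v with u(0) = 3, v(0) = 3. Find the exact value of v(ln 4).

A = [[6,2],[-1,3]]; eigenvalues λ = 4, 5.
Eigenvectors: (1,-1) for λ=4, (-2,1) for λ=5.
From the initial condition, c_1 = -9, c_2 = -6.
v(ln 4) = (-9)(4^4)(-1) + (-6)(4^5)(1) = -3840.

-3840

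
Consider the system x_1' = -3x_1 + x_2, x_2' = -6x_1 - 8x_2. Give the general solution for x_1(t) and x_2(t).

Coefficient matrix A = [[-3, 1], [-6, -8]].
Characteristic polynomial det(A - λI) = λ^2 + 11λ + 30 = 0.
Eigenvalues λ = -5, -6.
For λ=-5: (A-λI) row 1 is [2, 1], so an eigenvector is (-1, 2).
For λ=-6: (A-λI) row 1 is [3, 1], so an eigenvector is (1, -3).
General solution: K_1e^(-5t)(-1,2) + K_2e^(-6t)(1,-3).

x_1(t) = -K_1e^(-5t) + K_2e^(-6t), x_2(t) = 2K_1e^(-5t) - 3K_2e^(-6t)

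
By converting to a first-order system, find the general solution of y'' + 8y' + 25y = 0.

Let x_1 = y, x_2 = y'. Then x_1' = x_2 and x_2' = -25x_1 - 8x_2.
A = [[0,1],[-25,-8]]; det(A-λI) = λ^2 + 8λ + 25.
Eigenvalues λ = -4 ± 3i.

y(t) = C_1e^(-4t)cos(3t) + C_2e^(-4t)sin(3t)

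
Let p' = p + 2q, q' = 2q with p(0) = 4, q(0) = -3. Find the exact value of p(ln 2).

-4

A = [[1,2],[0,2]]; eigenvalues λ = 2, 1.
Eigenvectors: (-2,-1) for λ=2, (-1,0) for λ=1.
From the initial condition, c_1 = 3, c_2 = -10.
p(ln 2) = (3)(2^2)(-2) + (-10)(2^1)(-1) = -4.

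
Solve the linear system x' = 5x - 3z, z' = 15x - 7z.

x(t) = C_1e^(-t)cos(3t) + C_2e^(-t)sin(3t), z(t) = C_1e^(-t)sin(3t) + 2C_1e^(-t)cos(3t) + 2C_2e^(-t)sin(3t) - C_2e^(-t)cos(3t)

Coefficient matrix A = [[5, -3], [15, -7]].
Characteristic polynomial det(A - λI) = λ^2 + 2λ + 10 = 0.
Eigenvalues λ = -1 ± 3i (complex conjugate pair).
For λ=-1+3i: an eigenvector is (1,2) - i(0,1) = (1, 2 - i).
A real fundamental pair from Re and Im of e^((-1+3i)t)v: X_1 = e^(-t)(cos(3t)·(1,2) + sin(3t)·(0,1)), X_2 = e^(-t)(sin(3t)·(1,2) - cos(3t)·(0,1)).
General solution: C_1X_1 + C_2X_2.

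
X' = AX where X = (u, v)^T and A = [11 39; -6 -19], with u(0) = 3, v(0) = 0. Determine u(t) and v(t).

u(t) = 15e^(-4t)sin(3t) + 3e^(-4t)cos(3t), v(t) = -6e^(-4t)sin(3t)

Coefficient matrix A = [[11, 39], [-6, -19]].
Characteristic polynomial det(A - λI) = λ^2 + 8λ + 25 = 0.
Eigenvalues λ = -4 ± 3i (complex conjugate pair).
For λ=-4+3i: an eigenvector is (2,-1) - i(-3,1) = (2 + 3i, -1 - i).
A real fundamental pair from Re and Im of e^((-4+3i)t)v: X_1 = e^(-4t)(cos(3t)·(2,-1) + sin(3t)·(-3,1)), X_2 = e^(-4t)(sin(3t)·(2,-1) - cos(3t)·(-3,1)).
General solution: K_1X_1 + K_2X_2.
Applying u(0)=3, v(0)=0 gives K_1=-3, K_2=3.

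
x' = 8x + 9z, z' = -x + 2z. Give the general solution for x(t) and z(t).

Coefficient matrix A = [[8, 9], [-1, 2]].
Characteristic polynomial det(A - λI) = λ^2 - 10λ + 25 = 0.
Single eigenvalue λ = 5 with algebraic multiplicity 2.
Eigenvector v = (-3,1); generalized eigenvector w with (A-λI)w=v is (-1,0).
General solution: e^(5t)[c_1·v + c_2·(t·v + w)].

x(t) = -3c_1e^(5t) - 3c_2te^(5t) - c_2e^(5t), z(t) = c_1e^(5t) + c_2te^(5t)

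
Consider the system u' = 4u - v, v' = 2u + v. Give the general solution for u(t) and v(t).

Coefficient matrix A = [[4, -1], [2, 1]].
Characteristic polynomial det(A - λI) = λ^2 - 5λ + 6 = 0.
Eigenvalues λ = 3, 2.
For λ=3: (A-λI) row 1 is [1, -1], so an eigenvector is (1, 1).
For λ=2: (A-λI) row 1 is [2, -1], so an eigenvector is (1, 2).
General solution: K_1e^(3t)(1,1) + K_2e^(2t)(1,2).

u(t) = K_1e^(3t) + K_2e^(2t), v(t) = K_1e^(3t) + 2K_2e^(2t)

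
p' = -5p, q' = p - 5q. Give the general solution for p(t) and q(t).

p(t) = -c_2e^(-5t), q(t) = -c_1e^(-5t) - c_2te^(-5t) + 2c_2e^(-5t)

Coefficient matrix A = [[-5, 0], [1, -5]].
Characteristic polynomial det(A - λI) = λ^2 + 10λ + 25 = 0.
Single eigenvalue λ = -5 with algebraic multiplicity 2.
Eigenvector v = (0,-1); generalized eigenvector w with (A-λI)w=v is (-1,2).
General solution: e^(-5t)[c_1·v + c_2·(t·v + w)].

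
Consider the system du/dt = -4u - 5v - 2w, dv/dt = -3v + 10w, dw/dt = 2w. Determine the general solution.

Coefficient matrix A = [[-4, -5, -2], [0, -3, 10], [0, 0, 2]].
det(A - λI) = 0 gives eigenvalues λ = -4, -3, 2.
For λ=-4: eigenvector (1,0,0).
For λ=-3: eigenvector (-5,1,0).
For λ=2: eigenvector (-2,2,1).
General solution: c_1e^(-4t)(1,0,0) + c_2e^(-3t)(-5,1,0) + c_3e^(2t)(-2,2,1).

u(t) = c_1e^(-4t) - 5c_2e^(-3t) - 2c_3e^(2t), v(t) = c_2e^(-3t) + 2c_3e^(2t), w(t) = c_3e^(2t)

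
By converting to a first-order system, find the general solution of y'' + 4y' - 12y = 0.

Let x_1 = y, x_2 = y'. Then x_1' = x_2 and x_2' = 12x_1 - 4x_2.
A = [[0,1],[12,-4]]; det(A-λI) = λ^2 + 4λ - 12.
Eigenvalues λ = -6, 2 with eigenvectors (1,-6), (1,2).

y(t) = c_1e^(-6t) + c_2e^(2t)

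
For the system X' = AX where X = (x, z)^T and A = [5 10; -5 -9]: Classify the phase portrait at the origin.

A = [[5,10],[-5,-9]]; det(A-λI) = λ^2 + 4λ + 5.
λ = -2 ± i: negative real part.

stable spiral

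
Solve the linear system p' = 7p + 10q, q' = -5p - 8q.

Coefficient matrix A = [[7, 10], [-5, -8]].
Characteristic polynomial det(A - λI) = λ^2 + λ - 6 = 0.
Eigenvalues λ = 2, -3.
For λ=2: (A-λI) row 1 is [5, 10], so an eigenvector is (-2, 1).
For λ=-3: (A-λI) row 1 is [10, 10], so an eigenvector is (-1, 1).
General solution: K_1e^(2t)(-2,1) + K_2e^(-3t)(-1,1).

p(t) = -2K_1e^(2t) - K_2e^(-3t), q(t) = K_1e^(2t) + K_2e^(-3t)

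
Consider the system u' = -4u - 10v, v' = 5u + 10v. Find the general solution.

u(t) = 3K_1e^(3t)sin(t) + K_1e^(3t)cos(t) + K_2e^(3t)sin(t) - 3K_2e^(3t)cos(t), v(t) = -2K_1e^(3t)sin(t) - K_1e^(3t)cos(t) - K_2e^(3t)sin(t) + 2K_2e^(3t)cos(t)

Coefficient matrix A = [[-4, -10], [5, 10]].
Characteristic polynomial det(A - λI) = λ^2 - 6λ + 10 = 0.
Eigenvalues λ = 3 ± i (complex conjugate pair).
For λ=3+i: an eigenvector is (1,-1) - i(3,-2) = (1 - 3i, -1 + 2i).
A real fundamental pair from Re and Im of e^((3+i)t)v: X_1 = e^(3t)(cos(t)·(1,-1) + sin(t)·(3,-2)), X_2 = e^(3t)(sin(t)·(1,-1) - cos(t)·(3,-2)).
General solution: K_1X_1 + K_2X_2.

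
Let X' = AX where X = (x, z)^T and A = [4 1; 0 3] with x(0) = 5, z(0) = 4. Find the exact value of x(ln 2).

A = [[4,1],[0,3]]; eigenvalues λ = 3, 4.
Eigenvectors: (-1,1) for λ=3, (-1,0) for λ=4.
From the initial condition, c_1 = 4, c_2 = -9.
x(ln 2) = (4)(2^3)(-1) + (-9)(2^4)(-1) = 112.

112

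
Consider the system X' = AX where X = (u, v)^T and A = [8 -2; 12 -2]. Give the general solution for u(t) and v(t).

u(t) = -c_1e^(4t) - c_2e^(2t), v(t) = -2c_1e^(4t) - 3c_2e^(2t)

Coefficient matrix A = [[8, -2], [12, -2]].
Characteristic polynomial det(A - λI) = λ^2 - 6λ + 8 = 0.
Eigenvalues λ = 4, 2.
For λ=4: (A-λI) row 1 is [4, -2], so an eigenvector is (-1, -2).
For λ=2: (A-λI) row 1 is [6, -2], so an eigenvector is (-1, -3).
General solution: c_1e^(4t)(-1,-2) + c_2e^(2t)(-1,-3).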